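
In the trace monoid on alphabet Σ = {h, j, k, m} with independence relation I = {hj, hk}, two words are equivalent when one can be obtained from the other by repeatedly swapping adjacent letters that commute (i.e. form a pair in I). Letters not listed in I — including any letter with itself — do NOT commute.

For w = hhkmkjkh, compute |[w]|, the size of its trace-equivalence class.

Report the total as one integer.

#0=h has no predecessor
#1=h depends on [0:h]
#2=k has no predecessor
#3=m depends on [1:h, 2:k]
#4=k depends on [3:m]
#5=j depends on [4:k]
#6=k depends on [5:j]
#7=h depends on [3:m]
sources: [0:h, 2:k]
N(rest) = Σ N(rest − s) over sources s of rest; N(one piece) = 1:
  size 1 → [6]=1  [7]=1
  size 2 → [5,6]=1  [6,7]=2
  size 3 → [4,5,6]=1  [5,6,7]=3
  size 4 → [4,5,6,7]=4
  size 5 → [3,4,5,6,7]=4
  size 6 → [1,3,4,5,6,7]=4  [2,3,4,5,6,7]=4
  first=0(h) contributes 8
  first=2(k) contributes 4
|[w]| = 12

12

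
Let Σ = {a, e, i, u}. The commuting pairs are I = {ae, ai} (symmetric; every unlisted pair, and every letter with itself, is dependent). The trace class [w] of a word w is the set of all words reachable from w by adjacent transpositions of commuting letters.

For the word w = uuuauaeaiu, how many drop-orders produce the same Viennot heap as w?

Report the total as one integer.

drop 0:u onto floor
drop 1:u onto {0:u}
drop 2:u onto {1:u}
drop 3:a onto {2:u}
drop 4:u onto {3:a}
drop 5:a onto {4:u}
drop 6:e onto {4:u}
drop 7:a onto {5:a}
drop 8:i onto {6:e}
drop 9:u onto {7:a, 8:i}
ground layer = {0:u}
drop-orders for the pieces not yet dropped (sum over which currently-grounded one goes next):
  1 to go: {9} 1
  2 to go: {7,9} 1  {8,9} 1
  3 to go: {5,7,9} 1  {6,8,9} 1  {7,8,9} 2
  4 to go: {5,7,8,9} 3  {6,7,8,9} 3
  5 to go: {5,6,7,8,9} 6
  6 to go: {4,5,6,7,8,9} 6
  7 to go: {3,4,5,6,7,8,9} 6
  8 to go: {2,3,4,5,6,7,8,9} 6
  if 0:u drops first: 6 orders

6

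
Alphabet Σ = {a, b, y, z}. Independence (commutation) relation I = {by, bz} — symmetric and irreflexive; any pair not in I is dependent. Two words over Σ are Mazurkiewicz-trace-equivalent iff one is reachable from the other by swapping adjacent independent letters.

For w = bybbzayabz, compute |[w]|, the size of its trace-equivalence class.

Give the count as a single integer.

20

drop 0:b onto floor
drop 1:y onto floor
drop 2:b onto {0:b}
drop 3:b onto {2:b}
drop 4:z onto {1:y}
drop 5:a onto {3:b, 4:z}
drop 6:y onto {5:a}
drop 7:a onto {6:y}
drop 8:b onto {7:a}
drop 9:z onto {7:a}
ground layer = {0:b, 1:y}
drop-orders for the pieces not yet dropped (sum over which currently-grounded one goes next):
  1 to go: {8} 1  {9} 1
  2 to go: {8,9} 2
  3 to go: {7,8,9} 2
  4 to go: {6,7,8,9} 2
  5 to go: {5,6,7,8,9} 2
  6 to go: {3,5,6,7,8,9} 2  {4,5,6,7,8,9} 2
  7 to go: {1,4,5,6,7,8,9} 2  {2,3,5,6,7,8,9} 2  {3,4,5,6,7,8,9} 4
  8 to go: {0,2,3,5,6,7,8,9} 2  {1,3,4,5,6,7,8,9} 6  {2,3,4,5,6,7,8,9} 6
  if 0:b drops first: 12 orders
  if 1:y drops first: 8 orders
heap linearizations: 20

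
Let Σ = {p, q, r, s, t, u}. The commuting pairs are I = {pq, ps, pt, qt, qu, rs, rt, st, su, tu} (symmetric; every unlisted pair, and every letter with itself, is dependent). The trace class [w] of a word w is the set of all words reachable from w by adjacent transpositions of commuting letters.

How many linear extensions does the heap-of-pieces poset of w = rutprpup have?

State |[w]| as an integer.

8

piece 0:r — minimal
piece 1:u rests on {0:r}
piece 2:t — minimal
piece 3:p rests on {1:u}
piece 4:r rests on {3:p}
piece 5:p rests on {4:r}
piece 6:u rests on {5:p}
piece 7:p rests on {6:u}
minimal pieces: {0:r, 2:t}
ways to finish when only these pieces remain (= sum over removing one remaining piece with nothing left below it):
  1 left: {2}→1  {7}→1
  2 left: {2,7}→2  {6,7}→1
  3 left: {2,6,7}→3  {5,6,7}→1
  4 left: {2,5,6,7}→4  {4,5,6,7}→1
  5 left: {2,4,5,6,7}→5  {3,4,5,6,7}→1
  6 left: {1,3,4,5,6,7}→1  {2,3,4,5,6,7}→6
  placing 0:r first → 7 extensions
  placing 2:t first → 1 extensions
total linear extensions = 8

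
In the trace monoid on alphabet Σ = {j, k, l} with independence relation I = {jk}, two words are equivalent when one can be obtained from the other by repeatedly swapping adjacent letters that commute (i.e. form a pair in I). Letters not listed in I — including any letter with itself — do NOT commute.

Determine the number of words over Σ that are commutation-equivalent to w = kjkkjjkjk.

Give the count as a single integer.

126

#0=k has no predecessor
#1=j has no predecessor
#2=k depends on [0:k]
#3=k depends on [2:k]
#4=j depends on [1:j]
#5=j depends on [4:j]
#6=k depends on [3:k]
#7=j depends on [5:j]
#8=k depends on [6:k]
sources: [0:k, 1:j]
N(rest) = Σ N(rest − s) over sources s of rest; N(one piece) = 1:
  size 1 → [7]=1  [8]=1
  size 2 → [5,7]=1  [6,8]=1  [7,8]=2
  size 3 → [3,6,8]=1  [4,5,7]=1  [5,7,8]=3  [6,7,8]=3
  size 4 → [1,4,5,7]=1  [2,3,6,8]=1  [3,6,7,8]=4  [4,5,7,8]=4  [5,6,7,8]=6
  size 5 → [0,2,3,6,8]=1  [1,4,5,7,8]=5  [2,3,6,7,8]=5  [3,5,6,7,8]=10  [4,5,6,7,8]=10
  size 6 → [0,2,3,6,7,8]=6  [1,4,5,6,7,8]=15  [2,3,5,6,7,8]=15  [3,4,5,6,7,8]=20
  size 7 → [0,2,3,5,6,7,8]=21  [1,3,4,5,6,7,8]=35  [2,3,4,5,6,7,8]=35
  first=0(k) contributes 70
  first=1(j) contributes 56
|[w]| = 126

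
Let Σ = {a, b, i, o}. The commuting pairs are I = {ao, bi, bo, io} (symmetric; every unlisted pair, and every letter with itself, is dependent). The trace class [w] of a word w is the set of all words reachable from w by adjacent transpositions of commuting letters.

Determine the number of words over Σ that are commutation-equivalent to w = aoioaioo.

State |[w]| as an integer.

piece 0:a — minimal
piece 1:o — minimal
piece 2:i rests on {0:a}
piece 3:o rests on {1:o}
piece 4:a rests on {2:i}
piece 5:i rests on {4:a}
piece 6:o rests on {3:o}
piece 7:o rests on {6:o}
minimal pieces: {0:a, 1:o}
ways to finish when only these pieces remain (= sum over removing one remaining piece with nothing left below it):
  1 left: {5}→1  {7}→1
  2 left: {4,5}→1  {5,7}→2  {6,7}→1
  3 left: {2,4,5}→1  {3,6,7}→1  {4,5,7}→3  {5,6,7}→3
  4 left: {0,2,4,5}→1  {1,3,6,7}→1  {2,4,5,7}→4  {3,5,6,7}→4  {4,5,6,7}→6
  5 left: {0,2,4,5,7}→5  {1,3,5,6,7}→5  {2,4,5,6,7}→10  {3,4,5,6,7}→10
  6 left: {0,2,4,5,6,7}→15  {1,3,4,5,6,7}→15  {2,3,4,5,6,7}→20
  placing 0:a first → 35 extensions
  placing 1:o first → 35 extensions
total linear extensions = 70

70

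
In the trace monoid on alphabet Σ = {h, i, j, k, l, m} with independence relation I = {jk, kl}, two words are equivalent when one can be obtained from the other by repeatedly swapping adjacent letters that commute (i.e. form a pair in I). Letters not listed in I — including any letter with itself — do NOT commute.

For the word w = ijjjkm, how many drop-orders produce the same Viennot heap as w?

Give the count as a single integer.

4

piece 0:i — minimal
piece 1:j rests on {0:i}
piece 2:j rests on {1:j}
piece 3:j rests on {2:j}
piece 4:k rests on {0:i}
piece 5:m rests on {3:j, 4:k}
minimal pieces: {0:i}
ways to finish when only these pieces remain (= sum over removing one remaining piece with nothing left below it):
  1 left: {5}→1
  2 left: {3,5}→1  {4,5}→1
  3 left: {2,3,5}→1  {3,4,5}→2
  4 left: {1,2,3,5}→1  {2,3,4,5}→3
  placing 0:i first → 4 extensions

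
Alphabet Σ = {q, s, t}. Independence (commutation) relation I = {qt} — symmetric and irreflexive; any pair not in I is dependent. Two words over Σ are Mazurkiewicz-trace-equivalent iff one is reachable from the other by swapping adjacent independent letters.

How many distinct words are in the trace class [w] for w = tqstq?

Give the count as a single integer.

4

drop 0:t onto floor
drop 1:q onto floor
drop 2:s onto {0:t, 1:q}
drop 3:t onto {2:s}
drop 4:q onto {2:s}
ground layer = {0:t, 1:q}
drop-orders for the pieces not yet dropped (sum over which currently-grounded one goes next):
  1 to go: {3} 1  {4} 1
  2 to go: {3,4} 2
  3 to go: {2,3,4} 2
  if 0:t drops first: 2 orders
  if 1:q drops first: 2 orders
heap linearizations: 4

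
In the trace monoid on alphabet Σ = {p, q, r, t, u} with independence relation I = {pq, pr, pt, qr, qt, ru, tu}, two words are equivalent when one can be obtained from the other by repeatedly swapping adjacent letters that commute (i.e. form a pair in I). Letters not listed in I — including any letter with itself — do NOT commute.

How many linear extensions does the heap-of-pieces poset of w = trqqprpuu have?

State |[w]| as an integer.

504

0(t) covers ∅
1(r) covers 0:t
2(q) covers ∅
3(q) covers 2:q
4(p) covers ∅
5(r) covers 1:r
6(p) covers 4:p
7(u) covers 3:q, 6:p
8(u) covers 7:u
floor of heap: 0:t, 2:q, 4:p
completions by unplaced set U, small U first (add the entries for U minus each lowest piece of U):
  |U|=1: {5}:1  {8}:1
  |U|=2: {1,5}:1  {5,8}:2  {7,8}:1
  |U|=3: {0,1,5}:1  {1,5,8}:3  {3,7,8}:1  {5,7,8}:3  {6,7,8}:1
  |U|=4: {0,1,5,8}:4  {1,5,7,8}:6  {2,3,7,8}:1  {3,5,7,8}:4  {3,6,7,8}:2  {4,6,7,8}:1  {5,6,7,8}:4
  |U|=5: {0,1,5,7,8}:10  {1,3,5,7,8}:10  {1,5,6,7,8}:10  {2,3,5,7,8}:5  {2,3,6,7,8}:3  {3,4,6,7,8}:3  {3,5,6,7,8}:10  {4,5,6,7,8}:5
  |U|=6: {0,1,3,5,7,8}:20  {0,1,5,6,7,8}:20  {1,2,3,5,7,8}:15  {1,3,5,6,7,8}:30  {1,4,5,6,7,8}:15  {2,3,4,6,7,8}:6  {2,3,5,6,7,8}:18  {3,4,5,6,7,8}:18
  |U|=7: {0,1,2,3,5,7,8}:35  {0,1,3,5,6,7,8}:70  {0,1,4,5,6,7,8}:35  {1,2,3,5,6,7,8}:63  {1,3,4,5,6,7,8}:63  {2,3,4,5,6,7,8}:42
  start at 0(t): 168
  start at 2(q): 168
  start at 4(p): 168
sum over floor = 504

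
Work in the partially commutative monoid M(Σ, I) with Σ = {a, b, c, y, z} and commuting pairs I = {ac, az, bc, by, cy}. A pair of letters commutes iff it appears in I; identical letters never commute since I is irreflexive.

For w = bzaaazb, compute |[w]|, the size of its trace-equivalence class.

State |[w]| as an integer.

piece 0:b — minimal
piece 1:z rests on {0:b}
piece 2:a rests on {0:b}
piece 3:a rests on {2:a}
piece 4:a rests on {3:a}
piece 5:z rests on {1:z}
piece 6:b rests on {4:a, 5:z}
minimal pieces: {0:b}
ways to finish when only these pieces remain (= sum over removing one remaining piece with nothing left below it):
  1 left: {6}→1
  2 left: {4,6}→1  {5,6}→1
  3 left: {1,5,6}→1  {3,4,6}→1  {4,5,6}→2
  4 left: {1,4,5,6}→3  {2,3,4,6}→1  {3,4,5,6}→3
  5 left: {1,3,4,5,6}→6  {2,3,4,5,6}→4
  placing 0:b first → 10 extensions

10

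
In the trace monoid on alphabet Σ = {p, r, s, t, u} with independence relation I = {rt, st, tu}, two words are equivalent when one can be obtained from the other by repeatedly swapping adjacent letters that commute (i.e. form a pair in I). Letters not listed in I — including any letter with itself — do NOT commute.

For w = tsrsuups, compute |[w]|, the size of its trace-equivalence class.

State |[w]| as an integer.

0(t) covers ∅
1(s) covers ∅
2(r) covers 1:s
3(s) covers 2:r
4(u) covers 3:s
5(u) covers 4:u
6(p) covers 0:t, 5:u
7(s) covers 6:p
floor of heap: 0:t, 1:s
completions by unplaced set U, small U first (add the entries for U minus each lowest piece of U):
  |U|=1: {7}:1
  |U|=2: {6,7}:1
  |U|=3: {0,6,7}:1  {5,6,7}:1
  |U|=4: {0,5,6,7}:2  {4,5,6,7}:1
  |U|=5: {0,4,5,6,7}:3  {3,4,5,6,7}:1
  |U|=6: {0,3,4,5,6,7}:4  {2,3,4,5,6,7}:1
  start at 0(t): 1
  start at 1(s): 5
sum over floor = 6

6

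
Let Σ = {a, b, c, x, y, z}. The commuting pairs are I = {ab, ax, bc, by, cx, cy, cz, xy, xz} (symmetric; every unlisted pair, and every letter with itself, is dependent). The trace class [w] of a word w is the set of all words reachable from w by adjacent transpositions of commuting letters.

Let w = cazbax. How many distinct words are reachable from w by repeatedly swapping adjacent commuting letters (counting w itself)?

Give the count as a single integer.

3

piece 0:c — minimal
piece 1:a rests on {0:c}
piece 2:z rests on {1:a}
piece 3:b rests on {2:z}
piece 4:a rests on {2:z}
piece 5:x rests on {3:b}
minimal pieces: {0:c}
ways to finish when only these pieces remain (= sum over removing one remaining piece with nothing left below it):
  1 left: {4}→1  {5}→1
  2 left: {3,5}→1  {4,5}→2
  3 left: {3,4,5}→3
  4 left: {2,3,4,5}→3
  placing 0:c first → 3 extensions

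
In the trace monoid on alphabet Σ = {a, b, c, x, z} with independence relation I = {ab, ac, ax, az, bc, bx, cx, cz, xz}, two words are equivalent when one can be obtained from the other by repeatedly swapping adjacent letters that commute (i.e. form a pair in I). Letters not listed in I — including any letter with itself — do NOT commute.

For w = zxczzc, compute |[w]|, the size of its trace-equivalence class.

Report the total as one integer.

piece 0:z — minimal
piece 1:x — minimal
piece 2:c — minimal
piece 3:z rests on {0:z}
piece 4:z rests on {3:z}
piece 5:c rests on {2:c}
minimal pieces: {0:z, 1:x, 2:c}
ways to finish when only these pieces remain (= sum over removing one remaining piece with nothing left below it):
  1 left: {1}→1  {4}→1  {5}→1
  2 left: {1,4}→2  {1,5}→2  {2,5}→1  {3,4}→1  {4,5}→2
  3 left: {0,3,4}→1  {1,2,5}→3  {1,3,4}→3  {1,4,5}→6  {2,4,5}→3  {3,4,5}→3
  4 left: {0,1,3,4}→4  {0,3,4,5}→4  {1,2,4,5}→12  {1,3,4,5}→12  {2,3,4,5}→6
  placing 0:z first → 30 extensions
  placing 1:x first → 10 extensions
  placing 2:c first → 20 extensions
total linear extensions = 60

60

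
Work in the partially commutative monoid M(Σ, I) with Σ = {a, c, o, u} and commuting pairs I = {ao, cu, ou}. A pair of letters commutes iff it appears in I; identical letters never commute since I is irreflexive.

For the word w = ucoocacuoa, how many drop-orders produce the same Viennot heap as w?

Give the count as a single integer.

piece 0:u — minimal
piece 1:c — minimal
piece 2:o rests on {1:c}
piece 3:o rests on {2:o}
piece 4:c rests on {3:o}
piece 5:a rests on {0:u, 4:c}
piece 6:c rests on {5:a}
piece 7:u rests on {5:a}
piece 8:o rests on {6:c}
piece 9:a rests on {6:c, 7:u}
minimal pieces: {0:u, 1:c}
ways to finish when only these pieces remain (= sum over removing one remaining piece with nothing left below it):
  1 left: {8}→1  {9}→1
  2 left: {7,9}→1  {8,9}→2
  3 left: {6,8,9}→2  {7,8,9}→3
  4 left: {6,7,8,9}→5
  5 left: {5,6,7,8,9}→5
  6 left: {0,5,6,7,8,9}→5  {4,5,6,7,8,9}→5
  7 left: {0,4,5,6,7,8,9}→10  {3,4,5,6,7,8,9}→5
  8 left: {0,3,4,5,6,7,8,9}→15  {2,3,4,5,6,7,8,9}→5
  placing 0:u first → 5 extensions
  placing 1:c first → 20 extensions
total linear extensions = 25

25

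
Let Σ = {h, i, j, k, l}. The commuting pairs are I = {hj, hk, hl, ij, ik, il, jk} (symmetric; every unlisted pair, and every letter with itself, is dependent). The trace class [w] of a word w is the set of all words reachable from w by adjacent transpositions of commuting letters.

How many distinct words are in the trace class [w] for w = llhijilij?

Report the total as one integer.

#0=l has no predecessor
#1=l depends on [0:l]
#2=h has no predecessor
#3=i depends on [2:h]
#4=j depends on [1:l]
#5=i depends on [3:i]
#6=l depends on [4:j]
#7=i depends on [5:i]
#8=j depends on [6:l]
sources: [0:l, 2:h]
N(rest) = Σ N(rest − s) over sources s of rest; N(one piece) = 1:
  size 1 → [7]=1  [8]=1
  size 2 → [5,7]=1  [6,8]=1  [7,8]=2
  size 3 → [3,5,7]=1  [4,6,8]=1  [5,7,8]=3  [6,7,8]=3
  size 4 → [1,4,6,8]=1  [2,3,5,7]=1  [3,5,7,8]=4  [4,6,7,8]=4  [5,6,7,8]=6
  size 5 → [0,1,4,6,8]=1  [1,4,6,7,8]=5  [2,3,5,7,8]=5  [3,5,6,7,8]=10  [4,5,6,7,8]=10
  size 6 → [0,1,4,6,7,8]=6  [1,4,5,6,7,8]=15  [2,3,5,6,7,8]=15  [3,4,5,6,7,8]=20
  size 7 → [0,1,4,5,6,7,8]=21  [1,3,4,5,6,7,8]=35  [2,3,4,5,6,7,8]=35
  first=0(l) contributes 70
  first=2(h) contributes 56
|[w]| = 126

126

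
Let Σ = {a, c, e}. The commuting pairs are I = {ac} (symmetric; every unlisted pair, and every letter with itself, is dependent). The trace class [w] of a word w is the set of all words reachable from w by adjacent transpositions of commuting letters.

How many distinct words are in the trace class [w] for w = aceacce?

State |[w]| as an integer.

6

piece 0:a — minimal
piece 1:c — minimal
piece 2:e rests on {0:a, 1:c}
piece 3:a rests on {2:e}
piece 4:c rests on {2:e}
piece 5:c rests on {4:c}
piece 6:e rests on {3:a, 5:c}
minimal pieces: {0:a, 1:c}
ways to finish when only these pieces remain (= sum over removing one remaining piece with nothing left below it):
  1 left: {6}→1
  2 left: {3,6}→1  {5,6}→1
  3 left: {3,5,6}→2  {4,5,6}→1
  4 left: {3,4,5,6}→3
  5 left: {2,3,4,5,6}→3
  placing 0:a first → 3 extensions
  placing 1:c first → 3 extensions
total linear extensions = 6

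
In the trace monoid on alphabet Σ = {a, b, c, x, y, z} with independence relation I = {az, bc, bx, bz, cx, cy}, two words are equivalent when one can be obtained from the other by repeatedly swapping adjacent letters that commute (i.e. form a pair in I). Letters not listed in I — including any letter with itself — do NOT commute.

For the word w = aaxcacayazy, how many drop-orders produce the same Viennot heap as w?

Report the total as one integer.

piece 0:a — minimal
piece 1:a rests on {0:a}
piece 2:x rests on {1:a}
piece 3:c rests on {1:a}
piece 4:a rests on {2:x, 3:c}
piece 5:c rests on {4:a}
piece 6:a rests on {5:c}
piece 7:y rests on {6:a}
piece 8:a rests on {7:y}
piece 9:z rests on {7:y}
piece 10:y rests on {8:a, 9:z}
minimal pieces: {0:a}
ways to finish when only these pieces remain (= sum over removing one remaining piece with nothing left below it):
  1 left: {10}→1
  2 left: {8,10}→1  {9,10}→1
  3 left: {8,9,10}→2
  4 left: {7,8,9,10}→2
  5 left: {6,7,8,9,10}→2
  6 left: {5,6,7,8,9,10}→2
  7 left: {4,5,6,7,8,9,10}→2
  8 left: {2,4,5,6,7,8,9,10}→2  {3,4,5,6,7,8,9,10}→2
  9 left: {2,3,4,5,6,7,8,9,10}→4
  placing 0:a first → 4 extensions

4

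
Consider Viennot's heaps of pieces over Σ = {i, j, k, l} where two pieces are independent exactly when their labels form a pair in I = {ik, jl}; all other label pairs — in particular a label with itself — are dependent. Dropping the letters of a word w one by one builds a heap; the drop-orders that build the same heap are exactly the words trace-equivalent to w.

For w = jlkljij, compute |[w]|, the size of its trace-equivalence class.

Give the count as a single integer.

piece 0:j — minimal
piece 1:l — minimal
piece 2:k rests on {0:j, 1:l}
piece 3:l rests on {2:k}
piece 4:j rests on {2:k}
piece 5:i rests on {3:l, 4:j}
piece 6:j rests on {5:i}
minimal pieces: {0:j, 1:l}
ways to finish when only these pieces remain (= sum over removing one remaining piece with nothing left below it):
  1 left: {6}→1
  2 left: {5,6}→1
  3 left: {3,5,6}→1  {4,5,6}→1
  4 left: {3,4,5,6}→2
  5 left: {2,3,4,5,6}→2
  placing 0:j first → 2 extensions
  placing 1:l first → 2 extensions
total linear extensions = 4

4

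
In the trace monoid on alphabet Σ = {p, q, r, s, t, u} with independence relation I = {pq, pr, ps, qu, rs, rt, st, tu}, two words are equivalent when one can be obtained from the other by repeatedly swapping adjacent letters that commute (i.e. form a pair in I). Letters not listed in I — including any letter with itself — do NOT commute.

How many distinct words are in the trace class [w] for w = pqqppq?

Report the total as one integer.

20

#0=p has no predecessor
#1=q has no predecessor
#2=q depends on [1:q]
#3=p depends on [0:p]
#4=p depends on [3:p]
#5=q depends on [2:q]
sources: [0:p, 1:q]
N(rest) = Σ N(rest − s) over sources s of rest; N(one piece) = 1:
  size 1 → [4]=1  [5]=1
  size 2 → [2,5]=1  [3,4]=1  [4,5]=2
  size 3 → [0,3,4]=1  [1,2,5]=1  [2,4,5]=3  [3,4,5]=3
  size 4 → [0,3,4,5]=4  [1,2,4,5]=4  [2,3,4,5]=6
  first=0(p) contributes 10
  first=1(q) contributes 10
|[w]| = 20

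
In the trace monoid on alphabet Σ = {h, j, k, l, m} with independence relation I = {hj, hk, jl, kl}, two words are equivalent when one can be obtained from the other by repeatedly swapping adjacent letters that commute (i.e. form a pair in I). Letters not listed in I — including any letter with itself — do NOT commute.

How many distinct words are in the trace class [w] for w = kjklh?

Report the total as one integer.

10

0(k) covers ∅
1(j) covers 0:k
2(k) covers 1:j
3(l) covers ∅
4(h) covers 3:l
floor of heap: 0:k, 3:l
completions by unplaced set U, small U first (add the entries for U minus each lowest piece of U):
  |U|=1: {2}:1  {4}:1
  |U|=2: {1,2}:1  {2,4}:2  {3,4}:1
  |U|=3: {0,1,2}:1  {1,2,4}:3  {2,3,4}:3
  start at 0(k): 6
  start at 3(l): 4
sum over floor = 10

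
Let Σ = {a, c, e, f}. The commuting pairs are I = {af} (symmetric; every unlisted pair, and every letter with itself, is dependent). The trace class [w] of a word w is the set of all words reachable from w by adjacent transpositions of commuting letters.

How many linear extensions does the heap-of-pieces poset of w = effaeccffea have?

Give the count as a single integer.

piece 0:e — minimal
piece 1:f rests on {0:e}
piece 2:f rests on {1:f}
piece 3:a rests on {0:e}
piece 4:e rests on {2:f, 3:a}
piece 5:c rests on {4:e}
piece 6:c rests on {5:c}
piece 7:f rests on {6:c}
piece 8:f rests on {7:f}
piece 9:e rests on {8:f}
piece 10:a rests on {9:e}
minimal pieces: {0:e}
ways to finish when only these pieces remain (= sum over removing one remaining piece with nothing left below it):
  1 left: {10}→1
  2 left: {9,10}→1
  3 left: {8,9,10}→1
  4 left: {7,8,9,10}→1
  5 left: {6,7,8,9,10}→1
  6 left: {5,6,7,8,9,10}→1
  7 left: {4,5,6,7,8,9,10}→1
  8 left: {2,4,5,6,7,8,9,10}→1  {3,4,5,6,7,8,9,10}→1
  9 left: {1,2,4,5,6,7,8,9,10}→1  {2,3,4,5,6,7,8,9,10}→2
  placing 0:e first → 3 extensions

3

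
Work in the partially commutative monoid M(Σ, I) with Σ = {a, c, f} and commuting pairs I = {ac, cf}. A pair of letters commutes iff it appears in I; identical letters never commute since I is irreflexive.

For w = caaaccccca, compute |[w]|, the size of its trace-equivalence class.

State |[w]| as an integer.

210

0(c) covers ∅
1(a) covers ∅
2(a) covers 1:a
3(a) covers 2:a
4(c) covers 0:c
5(c) covers 4:c
6(c) covers 5:c
7(c) covers 6:c
8(c) covers 7:c
9(a) covers 3:a
floor of heap: 0:c, 1:a
completions by unplaced set U, small U first (add the entries for U minus each lowest piece of U):
  |U|=1: {8}:1  {9}:1
  |U|=2: {3,9}:1  {7,8}:1  {8,9}:2
  |U|=3: {2,3,9}:1  {3,8,9}:3  {6,7,8}:1  {7,8,9}:3
  |U|=4: {1,2,3,9}:1  {2,3,8,9}:4  {3,7,8,9}:6  {5,6,7,8}:1  {6,7,8,9}:4
  |U|=5: {1,2,3,8,9}:5  {2,3,7,8,9}:10  {3,6,7,8,9}:10  {4,5,6,7,8}:1  {5,6,7,8,9}:5
  |U|=6: {0,4,5,6,7,8}:1  {1,2,3,7,8,9}:15  {2,3,6,7,8,9}:20  {3,5,6,7,8,9}:15  {4,5,6,7,8,9}:6
  |U|=7: {0,4,5,6,7,8,9}:7  {1,2,3,6,7,8,9}:35  {2,3,5,6,7,8,9}:35  {3,4,5,6,7,8,9}:21
  |U|=8: {0,3,4,5,6,7,8,9}:28  {1,2,3,5,6,7,8,9}:70  {2,3,4,5,6,7,8,9}:56
  start at 0(c): 126
  start at 1(a): 84
sum over floor = 210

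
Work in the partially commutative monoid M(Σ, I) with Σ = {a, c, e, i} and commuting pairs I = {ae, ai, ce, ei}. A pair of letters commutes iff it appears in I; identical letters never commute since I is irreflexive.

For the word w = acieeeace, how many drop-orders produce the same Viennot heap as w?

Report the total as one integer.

252

0(a) covers ∅
1(c) covers 0:a
2(i) covers 1:c
3(e) covers ∅
4(e) covers 3:e
5(e) covers 4:e
6(a) covers 1:c
7(c) covers 2:i, 6:a
8(e) covers 5:e
floor of heap: 0:a, 3:e
completions by unplaced set U, small U first (add the entries for U minus each lowest piece of U):
  |U|=1: {7}:1  {8}:1
  |U|=2: {2,7}:1  {5,8}:1  {6,7}:1  {7,8}:2
  |U|=3: {2,6,7}:2  {2,7,8}:3  {4,5,8}:1  {5,7,8}:3  {6,7,8}:3
  |U|=4: {1,2,6,7}:2  {2,5,7,8}:6  {2,6,7,8}:8  {3,4,5,8}:1  {4,5,7,8}:4  {5,6,7,8}:6
  |U|=5: {0,1,2,6,7}:2  {1,2,6,7,8}:10  {2,4,5,7,8}:10  {2,5,6,7,8}:20  {3,4,5,7,8}:5  {4,5,6,7,8}:10
  |U|=6: {0,1,2,6,7,8}:12  {1,2,5,6,7,8}:30  {2,3,4,5,7,8}:15  {2,4,5,6,7,8}:40  {3,4,5,6,7,8}:15
  |U|=7: {0,1,2,5,6,7,8}:42  {1,2,4,5,6,7,8}:70  {2,3,4,5,6,7,8}:70
  start at 0(a): 140
  start at 3(e): 112
sum over floor = 252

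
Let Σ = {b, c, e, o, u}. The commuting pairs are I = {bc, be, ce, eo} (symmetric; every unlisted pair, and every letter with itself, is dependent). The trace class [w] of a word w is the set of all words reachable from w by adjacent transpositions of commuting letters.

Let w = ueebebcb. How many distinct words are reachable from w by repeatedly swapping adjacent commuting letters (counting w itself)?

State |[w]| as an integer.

140

drop 0:u onto floor
drop 1:e onto {0:u}
drop 2:e onto {1:e}
drop 3:b onto {0:u}
drop 4:e onto {2:e}
drop 5:b onto {3:b}
drop 6:c onto {0:u}
drop 7:b onto {5:b}
ground layer = {0:u}
drop-orders for the pieces not yet dropped (sum over which currently-grounded one goes next):
  1 to go: {4} 1  {6} 1  {7} 1
  2 to go: {2,4} 1  {4,6} 2  {4,7} 2  {5,7} 1  {6,7} 2
  3 to go: {1,2,4} 1  {2,4,6} 3  {2,4,7} 3  {3,5,7} 1  {4,5,7} 3  {4,6,7} 6  {5,6,7} 3
  4 to go: {1,2,4,6} 4  {1,2,4,7} 4  {2,4,5,7} 6  {2,4,6,7} 12  {3,4,5,7} 4  {3,5,6,7} 4  {4,5,6,7} 12
  5 to go: {1,2,4,5,7} 10  {1,2,4,6,7} 20  {2,3,4,5,7} 10  {2,4,5,6,7} 30  {3,4,5,6,7} 20
  6 to go: {1,2,3,4,5,7} 20  {1,2,4,5,6,7} 60  {2,3,4,5,6,7} 60
  if 0:u drops first: 140 orders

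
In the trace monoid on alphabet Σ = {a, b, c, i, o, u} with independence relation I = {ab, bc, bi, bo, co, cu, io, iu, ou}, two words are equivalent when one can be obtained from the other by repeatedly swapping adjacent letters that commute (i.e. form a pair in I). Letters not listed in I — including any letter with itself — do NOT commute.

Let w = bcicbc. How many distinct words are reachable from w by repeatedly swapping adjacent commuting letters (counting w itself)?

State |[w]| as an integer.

drop 0:b onto floor
drop 1:c onto floor
drop 2:i onto {1:c}
drop 3:c onto {2:i}
drop 4:b onto {0:b}
drop 5:c onto {3:c}
ground layer = {0:b, 1:c}
drop-orders for the pieces not yet dropped (sum over which currently-grounded one goes next):
  1 to go: {4} 1  {5} 1
  2 to go: {0,4} 1  {3,5} 1  {4,5} 2
  3 to go: {0,4,5} 3  {2,3,5} 1  {3,4,5} 3
  4 to go: {0,3,4,5} 6  {1,2,3,5} 1  {2,3,4,5} 4
  if 0:b drops first: 5 orders
  if 1:c drops first: 10 orders
heap linearizations: 15

15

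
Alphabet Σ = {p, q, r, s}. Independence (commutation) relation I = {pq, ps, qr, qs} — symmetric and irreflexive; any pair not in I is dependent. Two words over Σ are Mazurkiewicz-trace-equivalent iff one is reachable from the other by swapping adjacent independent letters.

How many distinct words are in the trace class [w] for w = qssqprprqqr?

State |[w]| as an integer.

990

#0=q has no predecessor
#1=s has no predecessor
#2=s depends on [1:s]
#3=q depends on [0:q]
#4=p has no predecessor
#5=r depends on [2:s, 4:p]
#6=p depends on [5:r]
#7=r depends on [6:p]
#8=q depends on [3:q]
#9=q depends on [8:q]
#10=r depends on [7:r]
sources: [0:q, 1:s, 4:p]
N(rest) = Σ N(rest − s) over sources s of rest; N(one piece) = 1:
  size 1 → [9]=1  [10]=1
  size 2 → [7,10]=1  [8,9]=1  [9,10]=2
  size 3 → [3,8,9]=1  [6,7,10]=1  [7,9,10]=3  [8,9,10]=3
  size 4 → [0,3,8,9]=1  [3,8,9,10]=4  [5,6,7,10]=1  [6,7,9,10]=4  [7,8,9,10]=6
  size 5 → [0,3,8,9,10]=5  [2,5,6,7,10]=1  [3,7,8,9,10]=10  [4,5,6,7,10]=1  [5,6,7,9,10]=5  [6,7,8,9,10]=10
  size 6 → [0,3,7,8,9,10]=15  [1,2,5,6,7,10]=1  [2,4,5,6,7,10]=2  [2,5,6,7,9,10]=6  [3,6,7,8,9,10]=20  [4,5,6,7,9,10]=6  [5,6,7,8,9,10]=15
  size 7 → [0,3,6,7,8,9,10]=35  [1,2,4,5,6,7,10]=3  [1,2,5,6,7,9,10]=7  [2,4,5,6,7,9,10]=14  [2,5,6,7,8,9,10]=21  [3,5,6,7,8,9,10]=35  [4,5,6,7,8,9,10]=21
  size 8 → [0,3,5,6,7,8,9,10]=70  [1,2,4,5,6,7,9,10]=24  [1,2,5,6,7,8,9,10]=28  [2,3,5,6,7,8,9,10]=56  [2,4,5,6,7,8,9,10]=56  [3,4,5,6,7,8,9,10]=56
  size 9 → [0,2,3,5,6,7,8,9,10]=126  [0,3,4,5,6,7,8,9,10]=126  [1,2,3,5,6,7,8,9,10]=84  [1,2,4,5,6,7,8,9,10]=108  [2,3,4,5,6,7,8,9,10]=168
  first=0(q) contributes 360
  first=1(s) contributes 420
  first=4(p) contributes 210
|[w]| = 990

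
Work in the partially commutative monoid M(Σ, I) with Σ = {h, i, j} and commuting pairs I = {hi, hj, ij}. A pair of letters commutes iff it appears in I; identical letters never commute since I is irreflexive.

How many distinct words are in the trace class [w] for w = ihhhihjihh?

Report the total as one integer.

840

drop 0:i onto floor
drop 1:h onto floor
drop 2:h onto {1:h}
drop 3:h onto {2:h}
drop 4:i onto {0:i}
drop 5:h onto {3:h}
drop 6:j onto floor
drop 7:i onto {4:i}
drop 8:h onto {5:h}
drop 9:h onto {8:h}
ground layer = {0:i, 1:h, 6:j}
drop-orders for the pieces not yet dropped (sum over which currently-grounded one goes next):
  1 to go: {6} 1  {7} 1  {9} 1
  2 to go: {4,7} 1  {6,7} 2  {6,9} 2  {7,9} 2  {8,9} 1
  3 to go: {0,4,7} 1  {4,6,7} 3  {4,7,9} 3  {5,8,9} 1  {6,7,9} 6  {6,8,9} 3  {7,8,9} 3
  4 to go: {0,4,6,7} 4  {0,4,7,9} 4  {3,5,8,9} 1  {4,6,7,9} 12  {4,7,8,9} 6  {5,6,8,9} 4  {5,7,8,9} 4  {6,7,8,9} 12
  5 to go: {0,4,6,7,9} 20  {0,4,7,8,9} 10  {2,3,5,8,9} 1  {3,5,6,8,9} 5  {3,5,7,8,9} 5  {4,5,7,8,9} 10  {4,6,7,8,9} 30  {5,6,7,8,9} 20
  6 to go: {0,4,5,7,8,9} 20  {0,4,6,7,8,9} 60  {1,2,3,5,8,9} 1  {2,3,5,6,8,9} 6  {2,3,5,7,8,9} 6  {3,4,5,7,8,9} 15  {3,5,6,7,8,9} 30  {4,5,6,7,8,9} 60
  7 to go: {0,3,4,5,7,8,9} 35  {0,4,5,6,7,8,9} 140  {1,2,3,5,6,8,9} 7  {1,2,3,5,7,8,9} 7  {2,3,4,5,7,8,9} 21  {2,3,5,6,7,8,9} 42  {3,4,5,6,7,8,9} 105
  8 to go: {0,2,3,4,5,7,8,9} 56  {0,3,4,5,6,7,8,9} 280  {1,2,3,4,5,7,8,9} 28  {1,2,3,5,6,7,8,9} 56  {2,3,4,5,6,7,8,9} 168
  if 0:i drops first: 252 orders
  if 1:h drops first: 504 orders
  if 6:j drops first: 84 orders
heap linearizations: 840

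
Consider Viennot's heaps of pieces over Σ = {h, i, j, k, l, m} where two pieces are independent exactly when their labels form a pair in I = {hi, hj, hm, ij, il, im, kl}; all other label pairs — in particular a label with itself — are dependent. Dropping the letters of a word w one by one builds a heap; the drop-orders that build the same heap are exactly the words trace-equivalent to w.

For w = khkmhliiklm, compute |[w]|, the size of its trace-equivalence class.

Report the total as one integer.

#0=k has no predecessor
#1=h depends on [0:k]
#2=k depends on [1:h]
#3=m depends on [2:k]
#4=h depends on [2:k]
#5=l depends on [3:m, 4:h]
#6=i depends on [2:k]
#7=i depends on [6:i]
#8=k depends on [3:m, 4:h, 7:i]
#9=l depends on [5:l]
#10=m depends on [8:k, 9:l]
sources: [0:k]
N(rest) = Σ N(rest − s) over sources s of rest; N(one piece) = 1:
  size 1 → [10]=1
  size 2 → [8,10]=1  [9,10]=1
  size 3 → [5,9,10]=1  [7,8,10]=1  [8,9,10]=2
  size 4 → [5,8,9,10]=3  [6,7,8,10]=1  [7,8,9,10]=3
  size 5 → [3,5,8,9,10]=3  [4,5,8,9,10]=3  [5,7,8,9,10]=6  [6,7,8,9,10]=4
  size 6 → [3,4,5,8,9,10]=6  [3,5,7,8,9,10]=9  [4,5,7,8,9,10]=9  [5,6,7,8,9,10]=10
  size 7 → [3,4,5,7,8,9,10]=24  [3,5,6,7,8,9,10]=19  [4,5,6,7,8,9,10]=19
  size 8 → [3,4,5,6,7,8,9,10]=62
  size 9 → [2,3,4,5,6,7,8,9,10]=62
  first=0(k) contributes 62

62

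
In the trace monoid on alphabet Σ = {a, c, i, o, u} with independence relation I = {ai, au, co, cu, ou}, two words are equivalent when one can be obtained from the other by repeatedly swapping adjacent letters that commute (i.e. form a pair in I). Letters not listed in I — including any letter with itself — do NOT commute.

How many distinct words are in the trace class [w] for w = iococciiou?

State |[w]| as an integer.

0(i) covers ∅
1(o) covers 0:i
2(c) covers 0:i
3(o) covers 1:o
4(c) covers 2:c
5(c) covers 4:c
6(i) covers 3:o, 5:c
7(i) covers 6:i
8(o) covers 7:i
9(u) covers 7:i
floor of heap: 0:i
completions by unplaced set U, small U first (add the entries for U minus each lowest piece of U):
  |U|=1: {8}:1  {9}:1
  |U|=2: {8,9}:2
  |U|=3: {7,8,9}:2
  |U|=4: {6,7,8,9}:2
  |U|=5: {3,6,7,8,9}:2  {5,6,7,8,9}:2
  |U|=6: {1,3,6,7,8,9}:2  {3,5,6,7,8,9}:4  {4,5,6,7,8,9}:2
  |U|=7: {1,3,5,6,7,8,9}:6  {2,4,5,6,7,8,9}:2  {3,4,5,6,7,8,9}:6
  |U|=8: {1,3,4,5,6,7,8,9}:12  {2,3,4,5,6,7,8,9}:8
  start at 0(i): 20

20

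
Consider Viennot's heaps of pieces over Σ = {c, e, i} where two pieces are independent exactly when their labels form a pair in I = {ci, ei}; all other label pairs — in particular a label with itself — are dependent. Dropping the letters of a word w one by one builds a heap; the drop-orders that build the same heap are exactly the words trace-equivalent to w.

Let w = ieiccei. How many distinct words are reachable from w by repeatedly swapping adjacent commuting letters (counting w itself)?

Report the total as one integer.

drop 0:i onto floor
drop 1:e onto floor
drop 2:i onto {0:i}
drop 3:c onto {1:e}
drop 4:c onto {3:c}
drop 5:e onto {4:c}
drop 6:i onto {2:i}
ground layer = {0:i, 1:e}
drop-orders for the pieces not yet dropped (sum over which currently-grounded one goes next):
  1 to go: {5} 1  {6} 1
  2 to go: {2,6} 1  {4,5} 1  {5,6} 2
  3 to go: {0,2,6} 1  {2,5,6} 3  {3,4,5} 1  {4,5,6} 3
  4 to go: {0,2,5,6} 4  {1,3,4,5} 1  {2,4,5,6} 6  {3,4,5,6} 4
  5 to go: {0,2,4,5,6} 10  {1,3,4,5,6} 5  {2,3,4,5,6} 10
  if 0:i drops first: 15 orders
  if 1:e drops first: 20 orders
heap linearizations: 35

35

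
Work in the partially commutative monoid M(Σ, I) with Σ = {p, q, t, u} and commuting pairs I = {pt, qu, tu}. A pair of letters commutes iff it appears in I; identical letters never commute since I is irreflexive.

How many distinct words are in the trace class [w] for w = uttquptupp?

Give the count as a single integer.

55

drop 0:u onto floor
drop 1:t onto floor
drop 2:t onto {1:t}
drop 3:q onto {2:t}
drop 4:u onto {0:u}
drop 5:p onto {3:q, 4:u}
drop 6:t onto {3:q}
drop 7:u onto {5:p}
drop 8:p onto {7:u}
drop 9:p onto {8:p}
ground layer = {0:u, 1:t}
drop-orders for the pieces not yet dropped (sum over which currently-grounded one goes next):
  1 to go: {6} 1  {9} 1
  2 to go: {6,9} 2  {8,9} 1
  3 to go: {6,8,9} 3  {7,8,9} 1
  4 to go: {5,7,8,9} 1  {6,7,8,9} 4
  5 to go: {4,5,7,8,9} 1  {5,6,7,8,9} 5
  6 to go: {0,4,5,7,8,9} 1  {3,5,6,7,8,9} 5  {4,5,6,7,8,9} 6
  7 to go: {0,4,5,6,7,8,9} 7  {2,3,5,6,7,8,9} 5  {3,4,5,6,7,8,9} 11
  8 to go: {0,3,4,5,6,7,8,9} 18  {1,2,3,5,6,7,8,9} 5  {2,3,4,5,6,7,8,9} 16
  if 0:u drops first: 21 orders
  if 1:t drops first: 34 orders
heap linearizations: 55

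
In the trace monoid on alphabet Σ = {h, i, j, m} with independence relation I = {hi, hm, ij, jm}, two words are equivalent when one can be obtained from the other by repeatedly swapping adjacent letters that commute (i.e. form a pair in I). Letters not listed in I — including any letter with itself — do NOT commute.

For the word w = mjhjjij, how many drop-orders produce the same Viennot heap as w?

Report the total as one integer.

21

piece 0:m — minimal
piece 1:j — minimal
piece 2:h rests on {1:j}
piece 3:j rests on {2:h}
piece 4:j rests on {3:j}
piece 5:i rests on {0:m}
piece 6:j rests on {4:j}
minimal pieces: {0:m, 1:j}
ways to finish when only these pieces remain (= sum over removing one remaining piece with nothing left below it):
  1 left: {5}→1  {6}→1
  2 left: {0,5}→1  {4,6}→1  {5,6}→2
  3 left: {0,5,6}→3  {3,4,6}→1  {4,5,6}→3
  4 left: {0,4,5,6}→6  {2,3,4,6}→1  {3,4,5,6}→4
  5 left: {0,3,4,5,6}→10  {1,2,3,4,6}→1  {2,3,4,5,6}→5
  placing 0:m first → 6 extensions
  placing 1:j first → 15 extensions
total linear extensions = 21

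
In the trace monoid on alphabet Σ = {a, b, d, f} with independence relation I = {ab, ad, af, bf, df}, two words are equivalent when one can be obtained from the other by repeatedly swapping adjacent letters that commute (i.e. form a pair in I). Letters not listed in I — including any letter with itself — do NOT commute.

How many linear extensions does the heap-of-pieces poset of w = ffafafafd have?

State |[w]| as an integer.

504

#0=f has no predecessor
#1=f depends on [0:f]
#2=a has no predecessor
#3=f depends on [1:f]
#4=a depends on [2:a]
#5=f depends on [3:f]
#6=a depends on [4:a]
#7=f depends on [5:f]
#8=d has no predecessor
sources: [0:f, 2:a, 8:d]
N(rest) = Σ N(rest − s) over sources s of rest; N(one piece) = 1:
  size 1 → [6]=1  [7]=1  [8]=1
  size 2 → [4,6]=1  [5,7]=1  [6,7]=2  [6,8]=2  [7,8]=2
  size 3 → [2,4,6]=1  [3,5,7]=1  [4,6,7]=3  [4,6,8]=3  [5,6,7]=3  [5,7,8]=3  [6,7,8]=6
  size 4 → [1,3,5,7]=1  [2,4,6,7]=4  [2,4,6,8]=4  [3,5,6,7]=4  [3,5,7,8]=4  [4,5,6,7]=6  [4,6,7,8]=12  [5,6,7,8]=12
  size 5 → [0,1,3,5,7]=1  [1,3,5,6,7]=5  [1,3,5,7,8]=5  [2,4,5,6,7]=10  [2,4,6,7,8]=20  [3,4,5,6,7]=10  [3,5,6,7,8]=20  [4,5,6,7,8]=30
  size 6 → [0,1,3,5,6,7]=6  [0,1,3,5,7,8]=6  [1,3,4,5,6,7]=15  [1,3,5,6,7,8]=30  [2,3,4,5,6,7]=20  [2,4,5,6,7,8]=60  [3,4,5,6,7,8]=60
  size 7 → [0,1,3,4,5,6,7]=21  [0,1,3,5,6,7,8]=42  [1,2,3,4,5,6,7]=35  [1,3,4,5,6,7,8]=105  [2,3,4,5,6,7,8]=140
  first=0(f) contributes 280
  first=2(a) contributes 168
  first=8(d) contributes 56
|[w]| = 504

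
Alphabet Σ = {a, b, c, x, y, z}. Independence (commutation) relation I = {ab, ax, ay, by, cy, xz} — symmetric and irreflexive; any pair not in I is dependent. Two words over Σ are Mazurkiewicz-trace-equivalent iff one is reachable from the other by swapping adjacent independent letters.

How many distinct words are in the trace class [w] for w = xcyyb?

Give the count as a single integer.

6

#0=x has no predecessor
#1=c depends on [0:x]
#2=y depends on [0:x]
#3=y depends on [2:y]
#4=b depends on [1:c]
sources: [0:x]
N(rest) = Σ N(rest − s) over sources s of rest; N(one piece) = 1:
  size 1 → [3]=1  [4]=1
  size 2 → [1,4]=1  [2,3]=1  [3,4]=2
  size 3 → [1,3,4]=3  [2,3,4]=3
  first=0(x) contributes 6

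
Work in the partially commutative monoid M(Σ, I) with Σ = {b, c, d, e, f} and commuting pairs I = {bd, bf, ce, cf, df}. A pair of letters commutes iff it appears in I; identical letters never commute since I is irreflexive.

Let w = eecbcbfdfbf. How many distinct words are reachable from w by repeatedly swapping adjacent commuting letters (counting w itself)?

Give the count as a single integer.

piece 0:e — minimal
piece 1:e rests on {0:e}
piece 2:c — minimal
piece 3:b rests on {1:e, 2:c}
piece 4:c rests on {3:b}
piece 5:b rests on {4:c}
piece 6:f rests on {1:e}
piece 7:d rests on {4:c}
piece 8:f rests on {6:f}
piece 9:b rests on {5:b}
piece 10:f rests on {8:f}
minimal pieces: {0:e, 2:c}
ways to finish when only these pieces remain (= sum over removing one remaining piece with nothing left below it):
  1 left: {7}→1  {9}→1  {10}→1
  2 left: {5,9}→1  {7,9}→2  {7,10}→2  {8,10}→1  {9,10}→2
  3 left: {5,7,9}→3  {5,9,10}→3  {6,8,10}→1  {7,8,10}→3  {7,9,10}→6  {8,9,10}→3
  4 left: {4,5,7,9}→3  {5,7,9,10}→12  {5,8,9,10}→6  {6,7,8,10}→4  {6,8,9,10}→4  {7,8,9,10}→12
  5 left: {3,4,5,7,9}→3  {4,5,7,9,10}→15  {5,6,8,9,10}→10  {5,7,8,9,10}→30  {6,7,8,9,10}→20
  6 left: {2,3,4,5,7,9}→3  {3,4,5,7,9,10}→18  {4,5,7,8,9,10}→45  {5,6,7,8,9,10}→60
  7 left: {2,3,4,5,7,9,10}→21  {3,4,5,7,8,9,10}→63  {4,5,6,7,8,9,10}→105
  8 left: {2,3,4,5,7,8,9,10}→84  {3,4,5,6,7,8,9,10}→168
  9 left: {1,3,4,5,6,7,8,9,10}→168  {2,3,4,5,6,7,8,9,10}→252
  placing 0:e first → 420 extensions
  placing 2:c first → 168 extensions
total linear extensions = 588

588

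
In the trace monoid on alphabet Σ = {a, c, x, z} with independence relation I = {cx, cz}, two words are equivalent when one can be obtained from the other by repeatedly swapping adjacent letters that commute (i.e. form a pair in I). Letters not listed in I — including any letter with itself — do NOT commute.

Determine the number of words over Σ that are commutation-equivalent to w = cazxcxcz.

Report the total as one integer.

15

0(c) covers ∅
1(a) covers 0:c
2(z) covers 1:a
3(x) covers 2:z
4(c) covers 1:a
5(x) covers 3:x
6(c) covers 4:c
7(z) covers 5:x
floor of heap: 0:c
completions by unplaced set U, small U first (add the entries for U minus each lowest piece of U):
  |U|=1: {6}:1  {7}:1
  |U|=2: {4,6}:1  {5,7}:1  {6,7}:2
  |U|=3: {3,5,7}:1  {4,6,7}:3  {5,6,7}:3
  |U|=4: {2,3,5,7}:1  {3,5,6,7}:4  {4,5,6,7}:6
  |U|=5: {2,3,5,6,7}:5  {3,4,5,6,7}:10
  |U|=6: {2,3,4,5,6,7}:15
  start at 0(c): 15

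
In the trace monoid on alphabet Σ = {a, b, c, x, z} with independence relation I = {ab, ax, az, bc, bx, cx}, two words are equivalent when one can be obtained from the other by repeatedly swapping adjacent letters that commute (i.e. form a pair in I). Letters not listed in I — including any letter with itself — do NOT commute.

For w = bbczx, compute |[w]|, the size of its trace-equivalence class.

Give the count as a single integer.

3

piece 0:b — minimal
piece 1:b rests on {0:b}
piece 2:c — minimal
piece 3:z rests on {1:b, 2:c}
piece 4:x rests on {3:z}
minimal pieces: {0:b, 2:c}
ways to finish when only these pieces remain (= sum over removing one remaining piece with nothing left below it):
  1 left: {4}→1
  2 left: {3,4}→1
  3 left: {1,3,4}→1  {2,3,4}→1
  placing 0:b first → 2 extensions
  placing 2:c first → 1 extensions
total linear extensions = 3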